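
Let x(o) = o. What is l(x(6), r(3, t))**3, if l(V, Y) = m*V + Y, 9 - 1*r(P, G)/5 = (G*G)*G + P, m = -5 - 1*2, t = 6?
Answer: -1302170688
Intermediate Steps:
m = -7 (m = -5 - 2 = -7)
r(P, G) = 45 - 5*P - 5*G**3 (r(P, G) = 45 - 5*((G*G)*G + P) = 45 - 5*(G**2*G + P) = 45 - 5*(G**3 + P) = 45 - 5*(P + G**3) = 45 + (-5*P - 5*G**3) = 45 - 5*P - 5*G**3)
l(V, Y) = Y - 7*V (l(V, Y) = -7*V + Y = Y - 7*V)
l(x(6), r(3, t))**3 = ((45 - 5*3 - 5*6**3) - 7*6)**3 = ((45 - 15 - 5*216) - 42)**3 = ((45 - 15 - 1080) - 42)**3 = (-1050 - 42)**3 = (-1092)**3 = -1302170688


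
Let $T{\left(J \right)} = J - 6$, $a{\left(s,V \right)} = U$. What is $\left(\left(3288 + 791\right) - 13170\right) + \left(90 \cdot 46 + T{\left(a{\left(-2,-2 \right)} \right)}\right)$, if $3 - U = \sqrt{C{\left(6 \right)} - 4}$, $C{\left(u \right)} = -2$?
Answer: $-4954 - i \sqrt{6} \approx -4954.0 - 2.4495 i$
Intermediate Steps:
$U = 3 - i \sqrt{6}$ ($U = 3 - \sqrt{-2 - 4} = 3 - \sqrt{-6} = 3 - i \sqrt{6} \approx 3.0 - 2.4495 i$)
$a{\left(s,V \right)} = 3 - i \sqrt{6}$
$T{\left(J \right)} = -6 + J$ ($T{\left(J \right)} = J - 6 = -6 + J$)
$\left(\left(3288 + 791\right) - 13170\right) + \left(90 \cdot 46 + T{\left(a{\left(-2,-2 \right)} \right)}\right) = \left(\left(3288 + 791\right) - 13170\right) + \left(90 \cdot 46 - \left(3 + i \sqrt{6}\right)\right) = \left(4079 - 13170\right) + \left(4140 - \left(3 + i \sqrt{6}\right)\right) = -9091 + \left(4137 - i \sqrt{6}\right) = -4954 - i \sqrt{6}$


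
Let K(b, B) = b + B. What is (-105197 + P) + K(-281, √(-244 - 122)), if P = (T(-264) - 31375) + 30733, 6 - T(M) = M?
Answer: -105850 + I*√366 ≈ -1.0585e+5 + 19.131*I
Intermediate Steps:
T(M) = 6 - M
P = -372 (P = ((6 - 1*(-264)) - 31375) + 30733 = ((6 + 264) - 31375) + 30733 = (270 - 31375) + 30733 = -31105 + 30733 = -372)
K(b, B) = B + b
(-105197 + P) + K(-281, √(-244 - 122)) = (-105197 - 372) + (√(-244 - 122) - 281) = -105569 + (√(-366) - 281) = -105569 + (I*√366 - 281) = -105569 + (-281 + I*√366) = -105850 + I*√366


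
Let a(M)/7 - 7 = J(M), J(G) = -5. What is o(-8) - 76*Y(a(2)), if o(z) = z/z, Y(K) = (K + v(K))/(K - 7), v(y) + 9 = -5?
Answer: 1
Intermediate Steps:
v(y) = -14 (v(y) = -9 - 5 = -14)
a(M) = 14 (a(M) = 49 + 7*(-5) = 49 - 35 = 14)
Y(K) = (-14 + K)/(-7 + K) (Y(K) = (K - 14)/(K - 7) = (-14 + K)/(-7 + K))
o(z) = 1
o(-8) - 76*Y(a(2)) = 1 - 76*(-14 + 14)/(-7 + 14) = 1 - 76*0/7 = 1 - 76*0 = 1 + 0 = 1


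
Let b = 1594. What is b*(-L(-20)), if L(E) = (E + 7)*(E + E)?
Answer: -828880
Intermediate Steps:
L(E) = 2*E*(7 + E) (L(E) = (7 + E)*(2*E) = 2*E*(7 + E))
b*(-L(-20)) = 1594*(-2*(-20)*(7 - 20)) = 1594*(-2*(-20)*(-13)) = 1594*(-1*520) = 1594*(-520) = -828880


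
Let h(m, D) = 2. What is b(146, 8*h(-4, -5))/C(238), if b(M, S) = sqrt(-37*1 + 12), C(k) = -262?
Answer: -5*I/262 ≈ -0.019084*I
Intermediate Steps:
b(M, S) = 5*I (b(M, S) = sqrt(-37 + 12) = sqrt(-25) = 5*I)
b(146, 8*h(-4, -5))/C(238) = (5*I)/(-262) = (5*I)*(-1/262) = -5*I/262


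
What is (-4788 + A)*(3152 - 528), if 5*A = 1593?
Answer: -58638528/5 ≈ -1.1728e+7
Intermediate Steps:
A = 1593/5 (A = (⅕)*1593 = 1593/5 ≈ 318.60)
(-4788 + A)*(3152 - 528) = (-4788 + 1593/5)*(3152 - 528) = -22347/5*2624 = -58638528/5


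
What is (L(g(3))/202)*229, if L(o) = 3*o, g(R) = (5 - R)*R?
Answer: 2061/101 ≈ 20.406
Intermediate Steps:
g(R) = R*(5 - R)
(L(g(3))/202)*229 = ((3*(3*(5 - 1*3)))/202)*229 = ((3*(3*(5 - 3)))*(1/202))*229 = ((3*(3*2))*(1/202))*229 = ((3*6)*(1/202))*229 = (18*(1/202))*229 = (9/101)*229 = 2061/101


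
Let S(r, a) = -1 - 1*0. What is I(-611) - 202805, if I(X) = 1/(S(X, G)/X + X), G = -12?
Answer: -75711163211/373320 ≈ -2.0281e+5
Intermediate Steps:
S(r, a) = -1 (S(r, a) = -1 + 0 = -1)
I(X) = 1/(X - 1/X) (I(X) = 1/(-1/X + X) = 1/(X - 1/X))
I(-611) - 202805 = -611/(-1 + (-611)²) - 202805 = -611/(-1 + 373321) - 202805 = -611/373320 - 202805 = -75711163211/373320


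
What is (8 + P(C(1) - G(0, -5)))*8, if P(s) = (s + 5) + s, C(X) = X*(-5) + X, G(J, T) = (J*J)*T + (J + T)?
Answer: 120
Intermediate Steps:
G(J, T) = J + T + T*J**2 (G(J, T) = J**2*T + (J + T) = T*J**2 + (J + T) = J + T + T*J**2)
C(X) = -4*X (C(X) = -5*X + X = -4*X)
P(s) = 5 + 2*s (P(s) = (5 + s) + s = 5 + 2*s)
(8 + P(C(1) - G(0, -5)))*8 = (8 + (5 + 2*(-4*1 - (0 - 5 - 5*0**2))))*8 = (8 + (5 + 2*(-4 - (0 - 5 - 5*0))))*8 = (8 + (5 + 2*(-4 - (0 - 5 + 0))))*8 = (8 + (5 + 2*(-4 - 1*(-5))))*8 = (8 + (5 + 2*(-4 + 5)))*8 = (8 + (5 + 2*1))*8 = (8 + (5 + 2))*8 = (8 + 7)*8 = 15*8 = 120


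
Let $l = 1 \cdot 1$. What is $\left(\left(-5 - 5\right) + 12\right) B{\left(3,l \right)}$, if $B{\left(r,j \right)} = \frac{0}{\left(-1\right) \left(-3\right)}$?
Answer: $0$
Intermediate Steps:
$l = 1$
$B{\left(r,j \right)} = 0$ ($B{\left(r,j \right)} = \frac{0}{3} = 0 \cdot \frac{1}{3} = 0$)
$\left(\left(-5 - 5\right) + 12\right) B{\left(3,l \right)} = \left(\left(-5 - 5\right) + 12\right) 0 = \left(-10 + 12\right) 0 = 2 \cdot 0 = 0$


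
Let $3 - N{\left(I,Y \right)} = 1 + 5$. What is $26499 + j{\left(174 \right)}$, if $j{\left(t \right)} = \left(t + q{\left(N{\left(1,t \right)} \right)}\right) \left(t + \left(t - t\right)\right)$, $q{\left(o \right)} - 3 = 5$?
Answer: $58167$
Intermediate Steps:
$N{\left(I,Y \right)} = -3$ ($N{\left(I,Y \right)} = 3 - \left(1 + 5\right) = 3 - 6 = -3$)
$q{\left(o \right)} = 8$ ($q{\left(o \right)} = 3 + 5 = 8$)
$j{\left(t \right)} = t \left(8 + t\right)$ ($j{\left(t \right)} = \left(t + 8\right) \left(t + \left(t - t\right)\right) = \left(8 + t\right) \left(t + 0\right) = \left(8 + t\right) t = t \left(8 + t\right)$)
$26499 + j{\left(174 \right)} = 26499 + 174 \left(8 + 174\right) = 26499 + 174 \cdot 182 = 26499 + 31668 = 58167$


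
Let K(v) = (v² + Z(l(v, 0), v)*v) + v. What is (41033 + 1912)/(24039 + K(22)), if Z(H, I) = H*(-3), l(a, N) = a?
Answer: 6135/3299 ≈ 1.8597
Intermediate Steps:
Z(H, I) = -3*H
K(v) = v - 2*v² (K(v) = (v² + (-3*v)*v) + v = (v² - 3*v²) + v = -2*v² + v = v - 2*v²)
(41033 + 1912)/(24039 + K(22)) = (41033 + 1912)/(24039 + 22*(1 - 2*22)) = 42945/(24039 + 22*(1 - 44)) = 42945/(24039 + 22*(-43)) = 42945/(24039 - 946) = 42945/23093 = 42945*(1/23093) = 6135/3299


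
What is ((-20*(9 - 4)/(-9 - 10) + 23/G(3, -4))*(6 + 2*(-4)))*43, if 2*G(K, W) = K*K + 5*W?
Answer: -19436/209 ≈ -92.995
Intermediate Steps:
G(K, W) = K**2/2 + 5*W/2 (G(K, W) = (K*K + 5*W)/2 = (K**2 + 5*W)/2 = K**2/2 + 5*W/2)
((-20*(9 - 4)/(-9 - 10) + 23/G(3, -4))*(6 + 2*(-4)))*43 = ((-20*(9 - 4)/(-9 - 10) + 23/((1/2)*3**2 + (5/2)*(-4)))*(6 + 2*(-4)))*43 = ((-20/((-19/5)) + 23/((1/2)*9 - 10))*(6 - 8))*43 = ((-20/((-19*1/5)) + 23/(9/2 - 10))*(-2))*43 = ((-20/(-19/5) + 23/(-11/2))*(-2))*43 = ((-20*(-5/19) + 23*(-2/11))*(-2))*43 = ((100/19 - 46/11)*(-2))*43 = ((226/209)*(-2))*43 = -452/209*43 = -19436/209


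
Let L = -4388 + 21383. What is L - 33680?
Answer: -16685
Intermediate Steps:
L = 16995
L - 33680 = 16995 - 33680 = -16685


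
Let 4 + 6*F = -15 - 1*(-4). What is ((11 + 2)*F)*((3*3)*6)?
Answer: -1755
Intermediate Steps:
F = -5/2 (F = -⅔ + (-15 - 1*(-4))/6 = -⅔ + (-15 + 4)/6 = -⅔ + (⅙)*(-11) = -⅔ - 11/6 = -5/2 ≈ -2.5000)
((11 + 2)*F)*((3*3)*6) = ((11 + 2)*(-5/2))*((3*3)*6) = (13*(-5/2))*(9*6) = -65/2*54 = -1755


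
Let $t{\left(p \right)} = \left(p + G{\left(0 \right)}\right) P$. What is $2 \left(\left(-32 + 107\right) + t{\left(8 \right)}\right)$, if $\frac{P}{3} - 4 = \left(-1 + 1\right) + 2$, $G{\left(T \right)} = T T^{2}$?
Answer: $438$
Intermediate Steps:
$G{\left(T \right)} = T^{3}$
$P = 18$ ($P = 12 + 3 \left(\left(-1 + 1\right) + 2\right) = 12 + 3 \left(0 + 2\right) = 12 + 3 \cdot 2 = 12 + 6 = 18$)
$t{\left(p \right)} = 18 p$ ($t{\left(p \right)} = \left(p + 0^{3}\right) 18 = \left(p + 0\right) 18 = p 18 = 18 p$)
$2 \left(\left(-32 + 107\right) + t{\left(8 \right)}\right) = 2 \left(\left(-32 + 107\right) + 18 \cdot 8\right) = 2 \left(75 + 144\right) = 2 \cdot 219 = 438$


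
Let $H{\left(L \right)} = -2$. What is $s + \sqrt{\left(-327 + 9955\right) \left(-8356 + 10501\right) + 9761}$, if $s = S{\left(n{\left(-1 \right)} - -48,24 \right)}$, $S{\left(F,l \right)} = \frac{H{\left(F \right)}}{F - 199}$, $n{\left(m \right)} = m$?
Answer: $\frac{1}{76} + \sqrt{20661821} \approx 4545.5$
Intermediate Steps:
$S{\left(F,l \right)} = - \frac{2}{-199 + F}$ ($S{\left(F,l \right)} = - \frac{2}{F - 199} = - \frac{2}{-199 + F}$)
$s = \frac{1}{76}$ ($s = - \frac{2}{-199 - -47} = - \frac{2}{-199 + \left(-1 + 48\right)} = - \frac{2}{-199 + 47} = - \frac{2}{-152} = \left(-2\right) \left(- \frac{1}{152}\right) = \frac{1}{76} \approx 0.013158$)
$s + \sqrt{\left(-327 + 9955\right) \left(-8356 + 10501\right) + 9761} = \frac{1}{76} + \sqrt{\left(-327 + 9955\right) \left(-8356 + 10501\right) + 9761} = \frac{1}{76} + \sqrt{9628 \cdot 2145 + 9761} = \frac{1}{76} + \sqrt{20652060 + 9761} = \frac{1}{76} + \sqrt{20661821}$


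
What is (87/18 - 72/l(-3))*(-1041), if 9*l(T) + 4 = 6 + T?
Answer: -1359199/2 ≈ -6.7960e+5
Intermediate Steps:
l(T) = 2/9 + T/9 (l(T) = -4/9 + (6 + T)/9 = -4/9 + (2/3 + T/9) = 2/9 + T/9)
(87/18 - 72/l(-3))*(-1041) = (87/18 - 72/(2/9 + (1/9)*(-3)))*(-1041) = (87*(1/18) - 72/(2/9 - 1/3))*(-1041) = (29/6 - 72/(-1/9))*(-1041) = (29/6 - 72*(-9))*(-1041) = (29/6 + 648)*(-1041) = (3917/6)*(-1041) = -1359199/2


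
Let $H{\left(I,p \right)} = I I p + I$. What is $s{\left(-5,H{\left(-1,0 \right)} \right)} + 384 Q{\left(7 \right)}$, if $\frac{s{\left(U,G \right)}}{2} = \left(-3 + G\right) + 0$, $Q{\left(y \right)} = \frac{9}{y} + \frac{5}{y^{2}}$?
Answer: $\frac{25720}{49} \approx 524.9$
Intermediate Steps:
$Q{\left(y \right)} = \frac{5}{y^{2}} + \frac{9}{y}$ ($Q{\left(y \right)} = \frac{9}{y} + \frac{5}{y^{2}} = \frac{5}{y^{2}} + \frac{9}{y}$)
$H{\left(I,p \right)} = I + p I^{2}$ ($H{\left(I,p \right)} = I^{2} p + I = p I^{2} + I = I + p I^{2}$)
$s{\left(U,G \right)} = -6 + 2 G$ ($s{\left(U,G \right)} = 2 \left(\left(-3 + G\right) + 0\right) = 2 \left(-3 + G\right) = -6 + 2 G$)
$s{\left(-5,H{\left(-1,0 \right)} \right)} + 384 Q{\left(7 \right)} = \left(-6 + 2 \left(- (1 - 0)\right)\right) + 384 \frac{5 + 9 \cdot 7}{49} = \left(-6 + 2 \left(- (1 + 0)\right)\right) + 384 \frac{5 + 63}{49} = \left(-6 + 2 \left(\left(-1\right) 1\right)\right) + 384 \cdot \frac{1}{49} \cdot 68 = \left(-6 + 2 \left(-1\right)\right) + 384 \cdot \frac{68}{49} = \left(-6 - 2\right) + \frac{26112}{49} = -8 + \frac{26112}{49} = \frac{25720}{49}$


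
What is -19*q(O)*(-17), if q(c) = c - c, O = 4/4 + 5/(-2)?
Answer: 0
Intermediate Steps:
O = -3/2 (O = 4*(¼) + 5*(-½) = 1 - 5/2 = -3/2 ≈ -1.5000)
q(c) = 0
-19*q(O)*(-17) = -19*0*(-17) = 0*(-17) = 0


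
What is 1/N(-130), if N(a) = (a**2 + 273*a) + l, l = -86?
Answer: -1/18676 ≈ -5.3545e-5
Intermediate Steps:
N(a) = -86 + a**2 + 273*a (N(a) = (a**2 + 273*a) - 86 = -86 + a**2 + 273*a)
1/N(-130) = 1/(-86 + (-130)**2 + 273*(-130)) = 1/(-86 + 16900 - 35490) = 1/(-18676) = -1/18676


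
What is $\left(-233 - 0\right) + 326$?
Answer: $93$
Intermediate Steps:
$\left(-233 - 0\right) + 326 = \left(-233 + 0\right) + 326 = -233 + 326 = 93$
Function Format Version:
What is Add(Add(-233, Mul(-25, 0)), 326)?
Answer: 93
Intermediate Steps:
Add(Add(-233, Mul(-25, 0)), 326) = Add(Add(-233, 0), 326) = Add(-233, 326) = 93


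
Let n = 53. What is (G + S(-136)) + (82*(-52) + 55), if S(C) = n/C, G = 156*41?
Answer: 297379/136 ≈ 2186.6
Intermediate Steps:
G = 6396
S(C) = 53/C
(G + S(-136)) + (82*(-52) + 55) = (6396 + 53/(-136)) + (82*(-52) + 55) = (6396 + 53*(-1/136)) + (-4264 + 55) = (6396 - 53/136) - 4209 = 869803/136 - 4209 = 297379/136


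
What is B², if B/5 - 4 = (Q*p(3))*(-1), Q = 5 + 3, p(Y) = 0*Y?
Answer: 400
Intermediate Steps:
p(Y) = 0
Q = 8
B = 20 (B = 20 + 5*((8*0)*(-1)) = 20 + 5*(0*(-1)) = 20 + 5*0 = 20 + 0 = 20)
B² = 20² = 400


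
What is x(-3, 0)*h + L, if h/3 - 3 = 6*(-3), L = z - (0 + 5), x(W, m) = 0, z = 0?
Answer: -5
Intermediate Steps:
L = -5 (L = 0 - (0 + 5) = 0 - 1*5 = 0 - 5 = -5)
h = -45 (h = 9 + 3*(6*(-3)) = 9 + 3*(-18) = 9 - 54 = -45)
x(-3, 0)*h + L = 0*(-45) - 5 = 0 - 5 = -5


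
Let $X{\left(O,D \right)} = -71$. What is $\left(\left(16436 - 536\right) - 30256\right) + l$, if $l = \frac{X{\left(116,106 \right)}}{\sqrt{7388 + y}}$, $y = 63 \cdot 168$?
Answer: $-14356 - \frac{71 \sqrt{4493}}{8986} \approx -14357.0$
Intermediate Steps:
$y = 10584$
$l = - \frac{71 \sqrt{4493}}{8986}$ ($l = - \frac{71}{\sqrt{7388 + 10584}} = - \frac{71}{\sqrt{17972}} = - \frac{71}{2 \sqrt{4493}} = - 71 \frac{\sqrt{4493}}{8986} = - \frac{71 \sqrt{4493}}{8986} \approx -0.52961$)
$\left(\left(16436 - 536\right) - 30256\right) + l = \left(\left(16436 - 536\right) - 30256\right) - \frac{71 \sqrt{4493}}{8986} = \left(15900 - 30256\right) - \frac{71 \sqrt{4493}}{8986} = -14356 - \frac{71 \sqrt{4493}}{8986}$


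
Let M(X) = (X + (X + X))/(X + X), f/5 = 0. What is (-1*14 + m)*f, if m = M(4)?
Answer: 0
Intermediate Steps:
f = 0 (f = 5*0 = 0)
M(X) = 3/2 (M(X) = (X + 2*X)/((2*X)) = (3*X)*(1/(2*X)) = 3/2)
m = 3/2 ≈ 1.5000
(-1*14 + m)*f = (-1*14 + 3/2)*0 = (-14 + 3/2)*0 = -25/2*0 = 0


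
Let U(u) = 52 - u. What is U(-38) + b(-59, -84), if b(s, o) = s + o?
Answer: -53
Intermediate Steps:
b(s, o) = o + s
U(-38) + b(-59, -84) = (52 - 1*(-38)) + (-84 - 59) = (52 + 38) - 143 = 90 - 143 = -53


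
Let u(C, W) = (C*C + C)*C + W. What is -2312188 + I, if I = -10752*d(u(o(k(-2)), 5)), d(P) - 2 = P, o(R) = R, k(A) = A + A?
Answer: -1871356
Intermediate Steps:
k(A) = 2*A
u(C, W) = W + C*(C + C²) (u(C, W) = (C² + C)*C + W = (C + C²)*C + W = C*(C + C²) + W = W + C*(C + C²))
d(P) = 2 + P
I = 440832 (I = -10752*(2 + (5 + (2*(-2))² + (2*(-2))³)) = -10752*(2 + (5 + (-4)² + (-4)³)) = -10752*(2 + (5 + 16 - 64)) = -10752*(2 - 43) = -10752*(-41) = 440832)
-2312188 + I = -2312188 + 440832 = -1871356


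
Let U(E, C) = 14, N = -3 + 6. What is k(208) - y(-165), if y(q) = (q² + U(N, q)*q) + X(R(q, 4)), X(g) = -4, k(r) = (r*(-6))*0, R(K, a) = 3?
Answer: -24911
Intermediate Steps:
N = 3
k(r) = 0 (k(r) = -6*r*0 = 0)
y(q) = -4 + q² + 14*q (y(q) = (q² + 14*q) - 4 = -4 + q² + 14*q)
k(208) - y(-165) = 0 - (-4 + (-165)² + 14*(-165)) = 0 - (-4 + 27225 - 2310) = 0 - 1*24911 = 0 - 24911 = -24911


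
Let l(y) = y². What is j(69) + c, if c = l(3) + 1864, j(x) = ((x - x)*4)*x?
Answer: 1873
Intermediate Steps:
j(x) = 0 (j(x) = (0*4)*x = 0*x = 0)
c = 1873 (c = 3² + 1864 = 9 + 1864 = 1873)
j(69) + c = 0 + 1873 = 1873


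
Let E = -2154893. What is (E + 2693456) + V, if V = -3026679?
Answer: -2488116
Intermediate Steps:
(E + 2693456) + V = (-2154893 + 2693456) - 3026679 = 538563 - 3026679 = -2488116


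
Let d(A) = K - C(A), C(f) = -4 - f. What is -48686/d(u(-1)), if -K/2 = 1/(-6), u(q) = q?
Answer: -73029/5 ≈ -14606.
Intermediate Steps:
K = ⅓ (K = -2/(-6) = -2*(-⅙) = ⅓ ≈ 0.33333)
d(A) = 13/3 + A (d(A) = ⅓ - (-4 - A) = ⅓ + (4 + A) = 13/3 + A)
-48686/d(u(-1)) = -48686/(13/3 - 1) = -48686/10/3 = -48686*3/10 = -73029/5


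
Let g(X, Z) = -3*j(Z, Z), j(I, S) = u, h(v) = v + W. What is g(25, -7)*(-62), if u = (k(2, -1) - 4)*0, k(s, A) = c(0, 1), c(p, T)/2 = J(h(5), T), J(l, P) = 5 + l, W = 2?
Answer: 0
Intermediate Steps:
h(v) = 2 + v (h(v) = v + 2 = 2 + v)
c(p, T) = 24 (c(p, T) = 2*(5 + (2 + 5)) = 2*(5 + 7) = 2*12 = 24)
k(s, A) = 24
u = 0 (u = (24 - 4)*0 = 20*0 = 0)
j(I, S) = 0
g(X, Z) = 0 (g(X, Z) = -3*0 = 0)
g(25, -7)*(-62) = 0*(-62) = 0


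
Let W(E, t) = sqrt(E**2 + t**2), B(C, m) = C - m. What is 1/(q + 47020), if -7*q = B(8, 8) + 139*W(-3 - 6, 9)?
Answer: 1151990/54165004799 + 8757*sqrt(2)/108330009598 ≈ 2.1382e-5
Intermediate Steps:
q = -1251*sqrt(2)/7 (q = -((8 - 1*8) + 139*sqrt((-3 - 6)**2 + 9**2))/7 = -((8 - 8) + 139*sqrt((-9)**2 + 81))/7 = -(0 + 139*sqrt(81 + 81))/7 = -(0 + 139*sqrt(162))/7 = -(0 + 139*(9*sqrt(2)))/7 = -(0 + 1251*sqrt(2))/7 = -1251*sqrt(2)/7 ≈ -252.74)
1/(q + 47020) = 1/(-1251*sqrt(2)/7 + 47020) = 1/(47020 - 1251*sqrt(2)/7)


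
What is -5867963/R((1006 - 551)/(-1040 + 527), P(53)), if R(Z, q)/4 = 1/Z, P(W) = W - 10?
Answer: 2669923165/2052 ≈ 1.3011e+6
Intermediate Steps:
P(W) = -10 + W
R(Z, q) = 4/Z
-5867963/R((1006 - 551)/(-1040 + 527), P(53)) = -5867963*(1006 - 551)/(4*(-1040 + 527)) = -5867963/(4/((455/(-513)))) = -5867963/(4/((455*(-1/513)))) = -5867963/(4/(-455/513)) = -5867963/(4*(-513/455)) = -5867963/(-2052/455) = -5867963*(-455/2052) = 2669923165/2052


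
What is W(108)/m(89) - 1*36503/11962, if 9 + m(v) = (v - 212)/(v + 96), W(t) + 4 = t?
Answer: -73854061/5347014 ≈ -13.812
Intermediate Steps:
W(t) = -4 + t
m(v) = -9 + (-212 + v)/(96 + v) (m(v) = -9 + (v - 212)/(v + 96) = -9 + (-212 + v)/(96 + v))
W(108)/m(89) - 1*36503/11962 = (-4 + 108)/((4*(-269 - 2*89)/(96 + 89))) - 1*36503/11962 = 104/((4*(-269 - 178)/185)) - 36503*1/11962 = 104/((4*(1/185)*(-447))) - 36503/11962 = 104/(-1788/185) - 36503/11962 = 104*(-185/1788) - 36503/11962 = -4810/447 - 36503/11962 = -73854061/5347014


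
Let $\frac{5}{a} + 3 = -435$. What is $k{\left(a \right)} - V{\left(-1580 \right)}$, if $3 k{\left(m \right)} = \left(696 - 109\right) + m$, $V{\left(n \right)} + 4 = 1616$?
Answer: $- \frac{1861067}{1314} \approx -1416.3$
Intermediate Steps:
$a = - \frac{5}{438}$ ($a = \frac{5}{-3 - 435} = \frac{5}{-438} = 5 \left(- \frac{1}{438}\right) = - \frac{5}{438} \approx -0.011416$)
$V{\left(n \right)} = 1612$ ($V{\left(n \right)} = -4 + 1616 = 1612$)
$k{\left(m \right)} = \frac{587}{3} + \frac{m}{3}$ ($k{\left(m \right)} = \frac{\left(696 - 109\right) + m}{3} = \frac{587 + m}{3} = \frac{587}{3} + \frac{m}{3}$)
$k{\left(a \right)} - V{\left(-1580 \right)} = \left(\frac{587}{3} + \frac{1}{3} \left(- \frac{5}{438}\right)\right) - 1612 = \left(\frac{587}{3} - \frac{5}{1314}\right) - 1612 = \frac{257101}{1314} - 1612 = - \frac{1861067}{1314}$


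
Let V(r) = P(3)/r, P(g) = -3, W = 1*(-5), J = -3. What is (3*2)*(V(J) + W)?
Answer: -24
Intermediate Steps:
W = -5
V(r) = -3/r
(3*2)*(V(J) + W) = (3*2)*(-3/(-3) - 5) = 6*(-3*(-⅓) - 5) = 6*(1 - 5) = 6*(-4) = -24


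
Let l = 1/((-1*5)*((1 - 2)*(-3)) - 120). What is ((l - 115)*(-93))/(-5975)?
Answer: -481306/268875 ≈ -1.7901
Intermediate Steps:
l = -1/135 (l = 1/(-(-5)*(-3) - 120) = 1/(-5*3 - 120) = 1/(-15 - 120) = 1/(-135) = -1/135 ≈ -0.0074074)
((l - 115)*(-93))/(-5975) = ((-1/135 - 115)*(-93))/(-5975) = -15526/135*(-93)*(-1/5975) = (481306/45)*(-1/5975) = -481306/268875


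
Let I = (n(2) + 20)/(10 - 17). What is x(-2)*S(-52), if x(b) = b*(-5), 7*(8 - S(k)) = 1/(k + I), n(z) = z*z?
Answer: 15525/194 ≈ 80.026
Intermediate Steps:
n(z) = z**2
I = -24/7 (I = (2**2 + 20)/(10 - 17) = (4 + 20)/(-7) = 24*(-1/7) = -24/7 ≈ -3.4286)
S(k) = 8 - 1/(7*(-24/7 + k)) (S(k) = 8 - 1/(7*(k - 24/7)) = 8 - 1/(7*(-24/7 + k)))
x(b) = -5*b
x(-2)*S(-52) = (-5*(-2))*((193 - 56*(-52))/(24 - 7*(-52))) = 10*((193 + 2912)/(24 + 364)) = 10*(3105/388) = 15525/194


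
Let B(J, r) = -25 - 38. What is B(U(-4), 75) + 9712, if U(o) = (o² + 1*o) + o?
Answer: 9649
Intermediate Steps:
U(o) = o² + 2*o (U(o) = (o² + o) + o = (o + o²) + o = o² + 2*o)
B(J, r) = -63
B(U(-4), 75) + 9712 = -63 + 9712 = 9649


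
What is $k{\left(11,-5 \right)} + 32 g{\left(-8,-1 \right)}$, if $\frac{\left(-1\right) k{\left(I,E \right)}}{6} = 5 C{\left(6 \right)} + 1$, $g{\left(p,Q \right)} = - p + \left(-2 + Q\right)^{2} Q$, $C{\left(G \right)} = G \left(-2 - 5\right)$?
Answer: $1222$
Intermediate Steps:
$C{\left(G \right)} = - 7 G$ ($C{\left(G \right)} = G \left(-7\right) = - 7 G$)
$g{\left(p,Q \right)} = - p + Q \left(-2 + Q\right)^{2}$
$k{\left(I,E \right)} = 1254$ ($k{\left(I,E \right)} = - 6 \left(5 \left(\left(-7\right) 6\right) + 1\right) = - 6 \left(5 \left(-42\right) + 1\right) = - 6 \left(-210 + 1\right) = \left(-6\right) \left(-209\right) = 1254$)
$k{\left(11,-5 \right)} + 32 g{\left(-8,-1 \right)} = 1254 + 32 \left(\left(-1\right) \left(-8\right) - \left(-2 - 1\right)^{2}\right) = 1254 + 32 \left(8 - \left(-3\right)^{2}\right) = 1254 + 32 \left(8 - 9\right) = 1254 + 32 \left(-1\right) = 1254 - 32 = 1222$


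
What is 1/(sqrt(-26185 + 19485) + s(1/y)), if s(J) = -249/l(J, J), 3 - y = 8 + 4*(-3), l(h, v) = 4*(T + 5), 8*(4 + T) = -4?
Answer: -498/88801 - 40*I*sqrt(67)/88801 ≈ -0.005608 - 0.0036871*I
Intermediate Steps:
T = -9/2 (T = -4 + (1/8)*(-4) = -4 - 1/2 = -9/2 ≈ -4.5000)
l(h, v) = 2 (l(h, v) = 4*(-9/2 + 5) = 4*(1/2) = 2)
y = 7 (y = 3 - (8 + 4*(-3)) = 3 - (8 - 12) = 3 - 1*(-4) = 3 + 4 = 7)
s(J) = -249/2
1/(sqrt(-26185 + 19485) + s(1/y)) = 1/(sqrt(-26185 + 19485) - 249/2) = 1/(sqrt(-6700) - 249/2) = 1/(10*I*sqrt(67) - 249/2) = 1/(-249/2 + 10*I*sqrt(67))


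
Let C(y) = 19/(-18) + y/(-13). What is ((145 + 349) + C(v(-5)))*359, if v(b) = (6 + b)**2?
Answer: 41403829/234 ≈ 1.7694e+5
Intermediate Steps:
C(y) = -19/18 - y/13 (C(y) = 19*(-1/18) + y*(-1/13) = -19/18 - y/13)
((145 + 349) + C(v(-5)))*359 = ((145 + 349) + (-19/18 - (6 - 5)**2/13))*359 = (494 + (-19/18 - 1/13*1**2))*359 = (494 + (-19/18 - 1/13*1))*359 = (494 + (-19/18 - 1/13))*359 = (494 - 265/234)*359 = (115331/234)*359 = 41403829/234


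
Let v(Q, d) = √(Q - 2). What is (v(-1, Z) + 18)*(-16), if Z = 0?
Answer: -288 - 16*I*√3 ≈ -288.0 - 27.713*I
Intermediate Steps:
v(Q, d) = √(-2 + Q)
(v(-1, Z) + 18)*(-16) = (√(-2 - 1) + 18)*(-16) = (√(-3) + 18)*(-16) = (I*√3 + 18)*(-16) = (18 + I*√3)*(-16) = -288 - 16*I*√3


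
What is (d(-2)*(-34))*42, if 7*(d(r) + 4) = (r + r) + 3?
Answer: 5916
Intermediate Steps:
d(r) = -25/7 + 2*r/7 (d(r) = -4 + ((r + r) + 3)/7 = -4 + (2*r + 3)/7 = -4 + (3 + 2*r)/7 = -4 + (3/7 + 2*r/7) = -25/7 + 2*r/7)
(d(-2)*(-34))*42 = ((-25/7 + (2/7)*(-2))*(-34))*42 = ((-25/7 - 4/7)*(-34))*42 = -29/7*(-34)*42 = (986/7)*42 = 5916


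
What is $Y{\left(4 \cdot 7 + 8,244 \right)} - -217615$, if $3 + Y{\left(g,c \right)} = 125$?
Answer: $217737$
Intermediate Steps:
$Y{\left(g,c \right)} = 122$ ($Y{\left(g,c \right)} = -3 + 125 = 122$)
$Y{\left(4 \cdot 7 + 8,244 \right)} - -217615 = 122 - -217615 = 122 + 217615 = 217737$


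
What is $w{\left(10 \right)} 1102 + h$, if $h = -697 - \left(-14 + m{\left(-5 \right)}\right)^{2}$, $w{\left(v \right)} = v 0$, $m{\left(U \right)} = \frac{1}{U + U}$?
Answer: $- \frac{89581}{100} \approx -895.81$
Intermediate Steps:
$m{\left(U \right)} = \frac{1}{2 U}$
$w{\left(v \right)} = 0$
$h = - \frac{89581}{100}$ ($h = -697 - \left(-14 + \frac{1}{2 \left(-5\right)}\right)^{2} = -697 - \left(-14 + \frac{1}{2} \left(- \frac{1}{5}\right)\right)^{2} = -697 - \left(-14 - \frac{1}{10}\right)^{2} = -697 - \left(- \frac{141}{10}\right)^{2} = -697 - \frac{19881}{100} = - \frac{89581}{100} \approx -895.81$)
$w{\left(10 \right)} 1102 + h = 0 \cdot 1102 - \frac{89581}{100} = 0 - \frac{89581}{100} = - \frac{89581}{100}$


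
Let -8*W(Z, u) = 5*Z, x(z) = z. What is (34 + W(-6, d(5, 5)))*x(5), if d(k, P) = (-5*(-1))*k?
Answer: 755/4 ≈ 188.75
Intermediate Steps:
d(k, P) = 5*k
W(Z, u) = -5*Z/8
(34 + W(-6, d(5, 5)))*x(5) = (34 - 5/8*(-6))*5 = (34 + 15/4)*5 = (151/4)*5 = 755/4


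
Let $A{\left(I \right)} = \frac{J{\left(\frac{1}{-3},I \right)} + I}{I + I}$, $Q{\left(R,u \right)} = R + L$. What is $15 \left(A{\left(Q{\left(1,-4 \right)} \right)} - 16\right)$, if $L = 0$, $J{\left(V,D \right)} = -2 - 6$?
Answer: $- \frac{585}{2} \approx -292.5$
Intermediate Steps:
$J{\left(V,D \right)} = -8$ ($J{\left(V,D \right)} = -2 - 6 = -8$)
$Q{\left(R,u \right)} = R$ ($Q{\left(R,u \right)} = R + 0 = R$)
$A{\left(I \right)} = \frac{-8 + I}{2 I}$ ($A{\left(I \right)} = \frac{-8 + I}{I + I} = \frac{-8 + I}{2 I}$)
$15 \left(A{\left(Q{\left(1,-4 \right)} \right)} - 16\right) = 15 \left(\frac{-8 + 1}{2 \cdot 1} - 16\right) = 15 \left(\frac{1}{2} \cdot 1 \left(-7\right) - 16\right) = 15 \left(- \frac{7}{2} - 16\right) = 15 \left(- \frac{39}{2}\right) = - \frac{585}{2}$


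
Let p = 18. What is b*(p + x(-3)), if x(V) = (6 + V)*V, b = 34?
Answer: 306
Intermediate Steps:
x(V) = V*(6 + V)
b*(p + x(-3)) = 34*(18 - 3*(6 - 3)) = 34*(18 - 3*3) = 34*(18 - 9) = 34*9 = 306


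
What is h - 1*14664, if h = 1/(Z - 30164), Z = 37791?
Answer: -111842327/7627 ≈ -14664.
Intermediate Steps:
h = 1/7627 (h = 1/(37791 - 30164) = 1/7627 ≈ 0.00013111)
h - 1*14664 = 1/7627 - 1*14664 = 1/7627 - 14664 = -111842327/7627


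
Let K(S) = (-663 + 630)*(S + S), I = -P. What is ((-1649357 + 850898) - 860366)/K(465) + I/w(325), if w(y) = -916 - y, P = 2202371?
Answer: 13929873563/7617258 ≈ 1828.7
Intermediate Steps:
I = -2202371 (I = -1*2202371 = -2202371)
K(S) = -66*S
((-1649357 + 850898) - 860366)/K(465) + I/w(325) = ((-1649357 + 850898) - 860366)/((-66*465)) - 2202371/(-916 - 1*325) = (-798459 - 860366)/(-30690) - 2202371/(-916 - 325) = -1658825*(-1/30690) - 2202371/(-1241) = 331765/6138 - 2202371*(-1/1241) = 331765/6138 + 2202371/1241 = 13929873563/7617258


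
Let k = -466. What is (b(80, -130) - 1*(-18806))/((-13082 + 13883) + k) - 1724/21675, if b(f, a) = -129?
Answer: 80849287/1452225 ≈ 55.673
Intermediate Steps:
(b(80, -130) - 1*(-18806))/((-13082 + 13883) + k) - 1724/21675 = (-129 - 1*(-18806))/((-13082 + 13883) - 466) - 1724/21675 = (-129 + 18806)/(801 - 466) - 1724*1/21675 = 18677/335 - 1724/21675 = 80849287/1452225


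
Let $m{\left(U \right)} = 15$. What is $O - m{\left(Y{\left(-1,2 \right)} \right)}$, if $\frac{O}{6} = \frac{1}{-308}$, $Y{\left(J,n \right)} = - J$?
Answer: $- \frac{2313}{154} \approx -15.019$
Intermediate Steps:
$O = - \frac{3}{154}$ ($O = \frac{6}{-308} = 6 \left(- \frac{1}{308}\right) = - \frac{3}{154} \approx -0.019481$)
$O - m{\left(Y{\left(-1,2 \right)} \right)} = - \frac{3}{154} - 15 = - \frac{2313}{154}$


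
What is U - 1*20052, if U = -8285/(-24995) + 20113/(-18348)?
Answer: -1839272708155/91721652 ≈ -20053.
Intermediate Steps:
U = -70142251/91721652 (U = -8285*(-1/24995) + 20113*(-1/18348) = 1657/4999 - 20113/18348 = -70142251/91721652 ≈ -0.76473)
U - 1*20052 = -70142251/91721652 - 1*20052 = -70142251/91721652 - 20052 = -1839272708155/91721652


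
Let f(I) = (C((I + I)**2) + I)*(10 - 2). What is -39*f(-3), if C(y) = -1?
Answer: 1248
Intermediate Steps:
f(I) = -8 + 8*I (f(I) = (-1 + I)*(10 - 2) = (-1 + I)*8 = -8 + 8*I)
-39*f(-3) = -39*(-8 + 8*(-3)) = -39*(-8 - 24) = -39*(-32) = 1248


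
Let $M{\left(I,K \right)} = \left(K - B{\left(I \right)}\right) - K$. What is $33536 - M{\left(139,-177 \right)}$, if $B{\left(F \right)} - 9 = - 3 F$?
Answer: $33128$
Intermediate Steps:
$B{\left(F \right)} = 9 - 3 F$
$M{\left(I,K \right)} = -9 + 3 I$ ($M{\left(I,K \right)} = \left(K - \left(9 - 3 I\right)\right) - K = \left(K + \left(-9 + 3 I\right)\right) - K = \left(-9 + K + 3 I\right) - K = -9 + 3 I$)
$33536 - M{\left(139,-177 \right)} = 33536 - \left(-9 + 3 \cdot 139\right) = 33536 - \left(-9 + 417\right) = 33536 - 408 = 33128$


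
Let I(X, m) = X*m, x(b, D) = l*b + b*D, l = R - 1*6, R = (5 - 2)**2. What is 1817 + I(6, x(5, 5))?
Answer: 2057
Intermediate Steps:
R = 9 (R = 3**2 = 9)
l = 3 (l = 9 - 1*6 = 9 - 6 = 3)
x(b, D) = 3*b + D*b (x(b, D) = 3*b + b*D = 3*b + D*b)
1817 + I(6, x(5, 5)) = 1817 + 6*(5*(3 + 5)) = 1817 + 6*(5*8) = 1817 + 6*40 = 1817 + 240 = 2057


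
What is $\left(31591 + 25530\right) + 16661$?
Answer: $73782$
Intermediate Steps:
$\left(31591 + 25530\right) + 16661 = 57121 + 16661 = 73782$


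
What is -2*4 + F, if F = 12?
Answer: 4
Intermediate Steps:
-2*4 + F = -2*4 + 12 = -8 + 12 = 4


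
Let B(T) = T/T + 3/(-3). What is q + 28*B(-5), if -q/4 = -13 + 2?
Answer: 44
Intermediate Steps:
q = 44 (q = -4*(-13 + 2) = -4*(-11) = 44)
B(T) = 0 (B(T) = 1 + 3*(-⅓) = 1 - 1 = 0)
q + 28*B(-5) = 44 + 28*0 = 44 + 0 = 44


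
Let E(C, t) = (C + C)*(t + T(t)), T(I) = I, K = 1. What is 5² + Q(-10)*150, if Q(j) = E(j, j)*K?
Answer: 60025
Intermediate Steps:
E(C, t) = 4*C*t (E(C, t) = (C + C)*(t + t) = (2*C)*(2*t) = 4*C*t)
Q(j) = 4*j² (Q(j) = (4*j*j)*1 = (4*j²)*1 = 4*j²)
5² + Q(-10)*150 = 5² + (4*(-10)²)*150 = 25 + (4*100)*150 = 25 + 400*150 = 25 + 60000 = 60025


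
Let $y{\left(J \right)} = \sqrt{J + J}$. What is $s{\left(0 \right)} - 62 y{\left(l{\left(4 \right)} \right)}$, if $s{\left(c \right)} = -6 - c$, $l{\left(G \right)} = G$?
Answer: $-6 - 124 \sqrt{2} \approx -181.36$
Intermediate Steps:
$y{\left(J \right)} = \sqrt{2} \sqrt{J}$ ($y{\left(J \right)} = \sqrt{2 J} = \sqrt{2} \sqrt{J}$)
$s{\left(0 \right)} - 62 y{\left(l{\left(4 \right)} \right)} = \left(-6 - 0\right) - 62 \sqrt{2} \sqrt{4} = \left(-6 + 0\right) - 62 \sqrt{2} \cdot 2 = -6 - 62 \cdot 2 \sqrt{2} = -6 - 124 \sqrt{2}$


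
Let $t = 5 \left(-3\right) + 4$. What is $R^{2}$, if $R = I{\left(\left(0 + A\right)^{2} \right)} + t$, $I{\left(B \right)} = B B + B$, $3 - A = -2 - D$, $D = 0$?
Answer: $408321$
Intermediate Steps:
$A = 5$ ($A = 3 - \left(-2 - 0\right) = 3 - \left(-2 + 0\right) = 3 - -2 = 3 + 2 = 5$)
$t = -11$ ($t = -15 + 4 = -11$)
$I{\left(B \right)} = B + B^{2}$ ($I{\left(B \right)} = B^{2} + B = B + B^{2}$)
$R = 639$ ($R = \left(0 + 5\right)^{2} \left(1 + \left(0 + 5\right)^{2}\right) - 11 = 5^{2} \left(1 + 5^{2}\right) - 11 = 25 \left(1 + 25\right) - 11 = 25 \cdot 26 - 11 = 650 - 11 = 639$)
$R^{2} = 639^{2} = 408321$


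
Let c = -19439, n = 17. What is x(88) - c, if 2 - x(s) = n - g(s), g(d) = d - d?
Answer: 19424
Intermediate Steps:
g(d) = 0
x(s) = -15 (x(s) = 2 - (17 - 1*0) = 2 - (17 + 0) = 2 - 1*17 = 2 - 17 = -15)
x(88) - c = -15 - 1*(-19439) = -15 + 19439 = 19424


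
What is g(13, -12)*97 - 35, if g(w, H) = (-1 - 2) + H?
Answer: -1490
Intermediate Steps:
g(w, H) = -3 + H
g(13, -12)*97 - 35 = (-3 - 12)*97 - 35 = -15*97 - 35 = -1455 - 35 = -1490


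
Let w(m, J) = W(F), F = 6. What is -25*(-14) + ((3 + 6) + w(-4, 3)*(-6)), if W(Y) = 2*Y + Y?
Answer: 251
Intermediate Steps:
W(Y) = 3*Y
w(m, J) = 18 (w(m, J) = 3*6 = 18)
-25*(-14) + ((3 + 6) + w(-4, 3)*(-6)) = -25*(-14) + ((3 + 6) + 18*(-6)) = -25*(-14) + (9 - 108) = 350 - 99 = 251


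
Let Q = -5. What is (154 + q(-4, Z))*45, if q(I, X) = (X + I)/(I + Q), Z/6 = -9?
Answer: 7220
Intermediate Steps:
Z = -54 (Z = 6*(-9) = -54)
q(I, X) = (I + X)/(-5 + I) (q(I, X) = (X + I)/(I - 5) = (I + X)/(-5 + I))
(154 + q(-4, Z))*45 = (154 + (-4 - 54)/(-5 - 4))*45 = (154 - 58/(-9))*45 = (154 - 1/9*(-58))*45 = (154 + 58/9)*45 = (1444/9)*45 = 7220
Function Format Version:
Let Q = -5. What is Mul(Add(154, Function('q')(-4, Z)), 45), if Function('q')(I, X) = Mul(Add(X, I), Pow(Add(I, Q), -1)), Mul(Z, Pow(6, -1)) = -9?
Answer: 7220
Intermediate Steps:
Z = -54 (Z = Mul(6, -9) = -54)
Function('q')(I, X) = Mul(Pow(Add(-5, I), -1), Add(I, X)) (Function('q')(I, X) = Mul(Add(X, I), Pow(Add(I, -5), -1)) = Mul(Add(I, X), Pow(Add(-5, I), -1)) = Mul(Pow(Add(-5, I), -1), Add(I, X)))
Mul(Add(154, Function('q')(-4, Z)), 45) = Mul(Add(154, Mul(Pow(Add(-5, -4), -1), Add(-4, -54))), 45) = Mul(Add(154, Mul(Pow(-9, -1), -58)), 45) = Mul(Add(154, Mul(Rational(-1, 9), -58)), 45) = Mul(Add(154, Rational(58, 9)), 45) = Mul(Rational(1444, 9), 45) = 7220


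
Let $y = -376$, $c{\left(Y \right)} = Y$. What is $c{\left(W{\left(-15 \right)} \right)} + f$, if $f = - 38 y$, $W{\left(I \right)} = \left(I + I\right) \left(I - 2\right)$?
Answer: $14798$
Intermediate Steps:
$W{\left(I \right)} = 2 I \left(-2 + I\right)$
$f = 14288$ ($f = \left(-38\right) \left(-376\right) = 14288$)
$c{\left(W{\left(-15 \right)} \right)} + f = 2 \left(-15\right) \left(-2 - 15\right) + 14288 = 2 \left(-15\right) \left(-17\right) + 14288 = 510 + 14288 = 14798$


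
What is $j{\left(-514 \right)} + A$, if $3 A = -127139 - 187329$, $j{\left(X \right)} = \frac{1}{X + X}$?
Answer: $- \frac{323273107}{3084} \approx -1.0482 \cdot 10^{5}$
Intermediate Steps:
$j{\left(X \right)} = \frac{1}{2 X}$
$A = - \frac{314468}{3}$ ($A = \frac{-127139 - 187329}{3} = \frac{1}{3} \left(-314468\right) = - \frac{314468}{3} \approx -1.0482 \cdot 10^{5}$)
$j{\left(-514 \right)} + A = \frac{1}{2 \left(-514\right)} - \frac{314468}{3} = \frac{1}{2} \left(- \frac{1}{514}\right) - \frac{314468}{3} = - \frac{1}{1028} - \frac{314468}{3} = - \frac{323273107}{3084}$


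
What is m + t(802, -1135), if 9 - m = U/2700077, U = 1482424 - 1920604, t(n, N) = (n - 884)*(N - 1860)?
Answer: 663136649303/2700077 ≈ 2.4560e+5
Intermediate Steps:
t(n, N) = (-1860 + N)*(-884 + n) (t(n, N) = (-884 + n)*(-1860 + N) = (-1860 + N)*(-884 + n))
U = -438180
m = 24738873/2700077 (m = 9 - (-438180)/2700077 = 9 - 1*(-438180/2700077) = 9 + 438180/2700077 = 24738873/2700077 ≈ 9.1623)
m + t(802, -1135) = 24738873/2700077 + (1644240 - 1860*802 - 884*(-1135) - 1135*802) = 24738873/2700077 + (1644240 - 1491720 + 1003340 - 910270) = 24738873/2700077 + 245590 = 663136649303/2700077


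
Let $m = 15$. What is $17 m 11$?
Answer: $2805$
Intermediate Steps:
$17 m 11 = 17 \cdot 15 \cdot 11 = 255 \cdot 11 = 2805$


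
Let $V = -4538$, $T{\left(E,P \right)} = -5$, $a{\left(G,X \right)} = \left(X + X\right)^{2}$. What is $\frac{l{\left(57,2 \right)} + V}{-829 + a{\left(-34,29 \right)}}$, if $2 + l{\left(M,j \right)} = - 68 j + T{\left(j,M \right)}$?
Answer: $- \frac{4681}{2535} \approx -1.8465$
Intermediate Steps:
$a{\left(G,X \right)} = 4 X^{2}$ ($a{\left(G,X \right)} = \left(2 X\right)^{2} = 4 X^{2}$)
$l{\left(M,j \right)} = -7 - 68 j$ ($l{\left(M,j \right)} = -2 - \left(5 + 68 j\right) = -7 - 68 j$)
$\frac{l{\left(57,2 \right)} + V}{-829 + a{\left(-34,29 \right)}} = \frac{\left(-7 - 136\right) - 4538}{-829 + 4 \cdot 29^{2}} = \frac{\left(-7 - 136\right) - 4538}{-829 + 4 \cdot 841} = \frac{-143 - 4538}{-829 + 3364} = - \frac{4681}{2535}$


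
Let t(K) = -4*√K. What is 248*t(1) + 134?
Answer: -858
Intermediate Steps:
248*t(1) + 134 = 248*(-4*√1) + 134 = 248*(-4*1) + 134 = 248*(-4) + 134 = -992 + 134 = -858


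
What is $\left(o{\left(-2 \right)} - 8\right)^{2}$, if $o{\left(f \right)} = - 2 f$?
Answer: $16$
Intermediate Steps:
$\left(o{\left(-2 \right)} - 8\right)^{2} = \left(\left(-2\right) \left(-2\right) - 8\right)^{2} = \left(4 - 8\right)^{2} = \left(-4\right)^{2} = 16$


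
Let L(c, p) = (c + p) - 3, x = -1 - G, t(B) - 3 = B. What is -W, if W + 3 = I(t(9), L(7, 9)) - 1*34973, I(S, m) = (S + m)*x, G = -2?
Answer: 34951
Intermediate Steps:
t(B) = 3 + B
x = 1 (x = -1 - 1*(-2) = -1 + 2 = 1)
L(c, p) = -3 + c + p
I(S, m) = S + m (I(S, m) = (S + m)*1 = S + m)
W = -34951 (W = -3 + (((3 + 9) + (-3 + 7 + 9)) - 1*34973) = -3 + ((12 + 13) - 34973) = -3 + (25 - 34973) = -3 - 34948 = -34951)
-W = -1*(-34951) = 34951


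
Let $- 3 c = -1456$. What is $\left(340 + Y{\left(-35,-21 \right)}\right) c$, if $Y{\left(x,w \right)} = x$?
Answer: $\frac{444080}{3} \approx 1.4803 \cdot 10^{5}$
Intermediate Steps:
$c = \frac{1456}{3}$ ($c = \left(- \frac{1}{3}\right) \left(-1456\right) = \frac{1456}{3} \approx 485.33$)
$\left(340 + Y{\left(-35,-21 \right)}\right) c = \left(340 - 35\right) \frac{1456}{3} = 305 \cdot \frac{1456}{3} = \frac{444080}{3}$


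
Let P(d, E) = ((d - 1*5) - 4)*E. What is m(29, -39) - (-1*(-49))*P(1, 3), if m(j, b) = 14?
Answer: 1190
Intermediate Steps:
P(d, E) = E*(-9 + d) (P(d, E) = ((d - 5) - 4)*E = ((-5 + d) - 4)*E = (-9 + d)*E = E*(-9 + d))
m(29, -39) - (-1*(-49))*P(1, 3) = 14 - (-1*(-49))*3*(-9 + 1) = 14 - 49*3*(-8) = 14 - 49*(-24) = 14 - 1*(-1176) = 14 + 1176 = 1190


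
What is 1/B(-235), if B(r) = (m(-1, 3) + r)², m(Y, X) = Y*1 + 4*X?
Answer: 1/50176 ≈ 1.9930e-5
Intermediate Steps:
m(Y, X) = Y + 4*X
B(r) = (11 + r)² (B(r) = ((-1 + 4*3) + r)² = ((-1 + 12) + r)² = (11 + r)²)
1/B(-235) = 1/((11 - 235)²) = 1/((-224)²) = 1/50176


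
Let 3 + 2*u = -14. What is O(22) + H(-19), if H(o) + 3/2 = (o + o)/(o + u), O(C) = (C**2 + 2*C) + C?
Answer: 60487/110 ≈ 549.88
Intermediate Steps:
u = -17/2 (u = -3/2 + (1/2)*(-14) = -3/2 - 7 = -17/2 ≈ -8.5000)
O(C) = C**2 + 3*C
H(o) = -3/2 + 2*o/(-17/2 + o) (H(o) = -3/2 + (o + o)/(o - 17/2) = -3/2 + (2*o)/(-17/2 + o) = -3/2 + 2*o/(-17/2 + o))
O(22) + H(-19) = 22*(3 + 22) + (51 + 2*(-19))/(2*(-17 + 2*(-19))) = 22*25 + (51 - 38)/(2*(-17 - 38)) = 550 + (1/2)*13/(-55) = 550 + (1/2)*(-1/55)*13 = 550 - 13/110 = 60487/110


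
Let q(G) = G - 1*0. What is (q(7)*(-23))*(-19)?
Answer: 3059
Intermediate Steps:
q(G) = G (q(G) = G + 0 = G)
(q(7)*(-23))*(-19) = (7*(-23))*(-19) = -161*(-19) = 3059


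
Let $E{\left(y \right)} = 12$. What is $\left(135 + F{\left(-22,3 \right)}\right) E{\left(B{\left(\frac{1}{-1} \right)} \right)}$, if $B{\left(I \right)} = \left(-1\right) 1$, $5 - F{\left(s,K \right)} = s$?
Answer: $1944$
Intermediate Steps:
$F{\left(s,K \right)} = 5 - s$
$B{\left(I \right)} = -1$
$\left(135 + F{\left(-22,3 \right)}\right) E{\left(B{\left(\frac{1}{-1} \right)} \right)} = \left(135 + \left(5 - -22\right)\right) 12 = \left(135 + \left(5 + 22\right)\right) 12 = \left(135 + 27\right) 12 = 162 \cdot 12 = 1944$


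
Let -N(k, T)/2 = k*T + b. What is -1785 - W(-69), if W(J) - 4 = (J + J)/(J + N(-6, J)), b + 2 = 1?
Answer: -1601293/895 ≈ -1789.2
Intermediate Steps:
b = -1 (b = -2 + 1 = -1)
N(k, T) = 2 - 2*T*k (N(k, T) = -2*(k*T - 1) = -2*(T*k - 1) = -2*(-1 + T*k) = 2 - 2*T*k)
W(J) = 4 + 2*J/(2 + 13*J) (W(J) = 4 + (J + J)/(J + (2 - 2*J*(-6))) = 4 + (2*J)/(J + (2 + 12*J)) = 4 + (2*J)/(2 + 13*J) = 4 + 2*J/(2 + 13*J))
-1785 - W(-69) = -1785 - 2*(4 + 27*(-69))/(2 + 13*(-69)) = -1785 - 2*(4 - 1863)/(2 - 897) = -1785 - 2*(-1859)/(-895) = -1785 - 2*(-1)*(-1859)/895 = -1785 - 1*3718/895 = -1785 - 3718/895 = -1601293/895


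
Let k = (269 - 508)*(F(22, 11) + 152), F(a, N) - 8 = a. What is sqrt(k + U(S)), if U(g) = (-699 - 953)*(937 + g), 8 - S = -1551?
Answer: I*sqrt(4166890) ≈ 2041.3*I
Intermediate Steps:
F(a, N) = 8 + a
S = 1559 (S = 8 - 1*(-1551) = 8 + 1551 = 1559)
k = -43498 (k = (269 - 508)*((8 + 22) + 152) = -239*(30 + 152) = -239*182 = -43498)
U(g) = -1547924 - 1652*g (U(g) = -1652*(937 + g) = -1547924 - 1652*g)
sqrt(k + U(S)) = sqrt(-43498 + (-1547924 - 1652*1559)) = sqrt(-43498 + (-1547924 - 2575468)) = sqrt(-43498 - 4123392) = sqrt(-4166890) = I*sqrt(4166890)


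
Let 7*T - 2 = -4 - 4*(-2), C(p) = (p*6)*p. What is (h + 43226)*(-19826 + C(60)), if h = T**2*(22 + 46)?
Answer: 3761806028/49 ≈ 7.6772e+7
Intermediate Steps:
C(p) = 6*p**2 (C(p) = (6*p)*p = 6*p**2)
T = 6/7 (T = 2/7 + (-4 - 4*(-2))/7 = 2/7 + (-4 + 8)/7 = 2/7 + (1/7)*4 = 2/7 + 4/7 = 6/7 ≈ 0.85714)
h = 2448/49 (h = (6/7)**2*(22 + 46) = (36/49)*68 = 2448/49 ≈ 49.959)
(h + 43226)*(-19826 + C(60)) = (2448/49 + 43226)*(-19826 + 6*60**2) = 2120522*(-19826 + 6*3600)/49 = 2120522*(-19826 + 21600)/49 = (2120522/49)*1774 = 3761806028/49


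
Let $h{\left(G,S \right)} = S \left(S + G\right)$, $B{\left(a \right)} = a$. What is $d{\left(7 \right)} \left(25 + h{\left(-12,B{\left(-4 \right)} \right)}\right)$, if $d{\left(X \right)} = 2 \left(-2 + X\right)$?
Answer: $890$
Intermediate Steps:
$h{\left(G,S \right)} = S \left(G + S\right)$
$d{\left(X \right)} = -4 + 2 X$
$d{\left(7 \right)} \left(25 + h{\left(-12,B{\left(-4 \right)} \right)}\right) = \left(-4 + 2 \cdot 7\right) \left(25 - 4 \left(-12 - 4\right)\right) = \left(-4 + 14\right) \left(25 - -64\right) = 10 \left(25 + 64\right) = 10 \cdot 89 = 890$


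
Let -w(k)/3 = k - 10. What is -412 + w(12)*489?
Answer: -3346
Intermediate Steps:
w(k) = 30 - 3*k (w(k) = -3*(k - 10) = -3*(-10 + k) = 30 - 3*k)
-412 + w(12)*489 = -412 + (30 - 3*12)*489 = -412 + (30 - 36)*489 = -412 - 6*489 = -412 - 2934 = -3346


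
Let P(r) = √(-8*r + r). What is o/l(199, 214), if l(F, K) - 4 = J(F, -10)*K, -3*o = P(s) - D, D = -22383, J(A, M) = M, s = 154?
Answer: 2487/712 + 7*I*√22/6408 ≈ 3.493 + 0.0051237*I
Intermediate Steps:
P(r) = √7*√(-r) (P(r) = √(-7*r) = √7*√(-r))
o = -7461 - 7*I*√22/3 (o = -(√7*√(-1*154) - 1*(-22383))/3 = -(√7*√(-154) + 22383)/3 = -(√7*(I*√154) + 22383)/3 = -(7*I*√22 + 22383)/3 = -(22383 + 7*I*√22)/3 = -7461 - 7*I*√22/3 ≈ -7461.0 - 10.944*I)
l(F, K) = 4 - 10*K
o/l(199, 214) = (-7461 - 7*I*√22/3)/(4 - 10*214) = (-7461 - 7*I*√22/3)/(4 - 2140) = (-7461 - 7*I*√22/3)/(-2136) = (-7461 - 7*I*√22/3)*(-1/2136) = 2487/712 + 7*I*√22/6408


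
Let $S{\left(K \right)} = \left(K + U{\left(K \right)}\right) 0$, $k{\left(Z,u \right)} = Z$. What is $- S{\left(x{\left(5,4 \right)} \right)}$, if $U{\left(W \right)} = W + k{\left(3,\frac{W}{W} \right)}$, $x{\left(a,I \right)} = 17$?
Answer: $0$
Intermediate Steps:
$U{\left(W \right)} = 3 + W$ ($U{\left(W \right)} = W + 3 = 3 + W$)
$S{\left(K \right)} = 0$ ($S{\left(K \right)} = \left(K + \left(3 + K\right)\right) 0 = \left(3 + 2 K\right) 0 = 0$)
$- S{\left(x{\left(5,4 \right)} \right)} = \left(-1\right) 0 = 0$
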